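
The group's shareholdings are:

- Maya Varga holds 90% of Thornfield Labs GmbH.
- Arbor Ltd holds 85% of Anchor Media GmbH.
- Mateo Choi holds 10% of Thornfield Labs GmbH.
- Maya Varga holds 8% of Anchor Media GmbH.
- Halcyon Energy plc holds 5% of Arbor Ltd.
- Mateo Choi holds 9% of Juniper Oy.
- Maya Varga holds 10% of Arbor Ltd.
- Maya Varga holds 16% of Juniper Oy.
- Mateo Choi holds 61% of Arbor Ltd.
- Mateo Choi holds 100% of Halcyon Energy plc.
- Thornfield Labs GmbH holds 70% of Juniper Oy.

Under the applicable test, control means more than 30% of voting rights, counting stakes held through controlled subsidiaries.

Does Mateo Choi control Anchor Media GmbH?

Yes

Mateo holds 100% of Halcyon, so Mateo controls Halcyon.
Mateo and Halcyon together hold 61% + 5% = 66% of Arbor, so Mateo controls Arbor.
Arbor holds 85% of Anchor, so Mateo controls Anchor.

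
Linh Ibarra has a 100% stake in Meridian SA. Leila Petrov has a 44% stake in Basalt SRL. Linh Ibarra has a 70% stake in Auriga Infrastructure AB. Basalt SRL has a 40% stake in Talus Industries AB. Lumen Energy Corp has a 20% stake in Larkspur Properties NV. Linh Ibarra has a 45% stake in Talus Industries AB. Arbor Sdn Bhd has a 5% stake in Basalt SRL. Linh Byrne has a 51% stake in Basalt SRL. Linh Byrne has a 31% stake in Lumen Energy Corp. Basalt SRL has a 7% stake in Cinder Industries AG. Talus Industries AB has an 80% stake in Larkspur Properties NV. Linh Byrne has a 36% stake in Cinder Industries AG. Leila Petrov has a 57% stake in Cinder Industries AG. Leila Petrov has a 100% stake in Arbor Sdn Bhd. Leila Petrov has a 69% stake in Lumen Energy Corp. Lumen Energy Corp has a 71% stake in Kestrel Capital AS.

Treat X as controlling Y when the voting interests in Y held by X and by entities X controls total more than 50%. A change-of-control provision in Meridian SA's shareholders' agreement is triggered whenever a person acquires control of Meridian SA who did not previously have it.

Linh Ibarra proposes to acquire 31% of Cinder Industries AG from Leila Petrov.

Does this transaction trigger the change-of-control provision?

The purchase adds only to Linh Ibarra's holdings (Leila's stake shrinks), so Linh Ibarra is the only person who could newly come to control Meridian.
Linh Ibarra holds 100% of Meridian, so Linh Ibarra controls Meridian.
So Linh Ibarra already controls Meridian before the transaction.
After the purchase, Linh Ibarra holds 31% of Cinder directly, and Leila's stake falls to 26%.
Linh Ibarra controlled Meridian already, so this is not a new person acquiring control; every other person's position is unchanged or reduced.
No new person acquires control, so the clause is not triggered.

No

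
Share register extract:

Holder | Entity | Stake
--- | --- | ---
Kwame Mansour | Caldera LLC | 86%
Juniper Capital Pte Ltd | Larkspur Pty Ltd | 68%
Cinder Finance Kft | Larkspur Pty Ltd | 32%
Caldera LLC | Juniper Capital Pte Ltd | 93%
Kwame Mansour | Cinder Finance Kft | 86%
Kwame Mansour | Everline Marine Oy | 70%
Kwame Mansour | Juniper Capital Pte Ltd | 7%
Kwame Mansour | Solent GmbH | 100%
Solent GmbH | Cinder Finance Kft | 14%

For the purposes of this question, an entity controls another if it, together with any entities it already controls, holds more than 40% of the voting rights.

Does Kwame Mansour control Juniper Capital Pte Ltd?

Kwame holds 86% of Caldera, so Kwame controls Caldera.
Kwame and Caldera together hold 7% + 93% = 100% of Juniper, so Kwame controls Juniper.

Yes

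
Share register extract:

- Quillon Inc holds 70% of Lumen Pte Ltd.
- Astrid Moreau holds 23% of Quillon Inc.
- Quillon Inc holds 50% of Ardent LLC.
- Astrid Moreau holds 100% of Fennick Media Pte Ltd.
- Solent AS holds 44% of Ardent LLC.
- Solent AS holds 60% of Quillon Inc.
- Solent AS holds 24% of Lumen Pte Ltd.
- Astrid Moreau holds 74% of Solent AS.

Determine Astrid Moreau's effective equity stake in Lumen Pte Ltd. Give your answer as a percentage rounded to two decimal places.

Astrid reaches Lumen along 3 paths.
Via Quillon: 23% × 70% = 16.1%.
Via Solent → Quillon: 74% × 60% × 70% = 31.08%.
Via Solent: 74% × 24% = 17.76%.
Total: 16.1% + 31.08% + 17.76% = 64.94%.

64.94%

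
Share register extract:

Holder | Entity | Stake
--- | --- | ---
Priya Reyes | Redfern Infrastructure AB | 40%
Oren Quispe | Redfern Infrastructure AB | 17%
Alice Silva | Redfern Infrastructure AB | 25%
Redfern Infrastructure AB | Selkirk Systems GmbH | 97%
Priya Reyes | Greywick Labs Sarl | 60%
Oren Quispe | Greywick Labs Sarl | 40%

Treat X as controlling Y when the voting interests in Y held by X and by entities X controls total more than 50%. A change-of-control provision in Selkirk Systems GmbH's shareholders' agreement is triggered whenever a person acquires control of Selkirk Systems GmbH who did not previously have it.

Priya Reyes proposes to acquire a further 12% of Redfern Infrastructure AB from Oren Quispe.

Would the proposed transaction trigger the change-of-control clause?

Yes

The purchase adds only to Priya's holdings (Oren's stake shrinks), so Priya is the only person who could newly come to control Selkirk.
Priya holds 60% of Greywick, so Priya controls Greywick.
Neither Priya nor any entity Priya controls holds any voting interest in Selkirk.
So before the transaction, Priya does not control Selkirk.
After the purchase, Priya's direct stake in Redfern rises to 40% + 12% = 52%, and Oren's stake falls to 5%.
Priya holds 52% of Redfern, so Priya controls Redfern.
Redfern holds 97% of Selkirk, so Priya controls Selkirk.
Priya did not control Selkirk before and does after, so the clause is triggered.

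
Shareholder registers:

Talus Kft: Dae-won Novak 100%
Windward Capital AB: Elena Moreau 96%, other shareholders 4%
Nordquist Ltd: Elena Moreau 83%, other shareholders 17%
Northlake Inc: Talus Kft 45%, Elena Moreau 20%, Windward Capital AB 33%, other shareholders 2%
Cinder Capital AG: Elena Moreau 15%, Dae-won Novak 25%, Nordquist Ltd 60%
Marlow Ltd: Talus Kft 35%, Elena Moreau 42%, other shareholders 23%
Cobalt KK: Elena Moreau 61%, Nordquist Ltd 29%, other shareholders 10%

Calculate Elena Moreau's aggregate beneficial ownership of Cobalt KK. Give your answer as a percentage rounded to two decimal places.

Elena reaches Cobalt along 2 paths.
Direct stake: 61% = 61%.
Via Nordquist: 83% × 29% = 24.07%.
Total: 61% + 24.07% = 85.07%.

85.07%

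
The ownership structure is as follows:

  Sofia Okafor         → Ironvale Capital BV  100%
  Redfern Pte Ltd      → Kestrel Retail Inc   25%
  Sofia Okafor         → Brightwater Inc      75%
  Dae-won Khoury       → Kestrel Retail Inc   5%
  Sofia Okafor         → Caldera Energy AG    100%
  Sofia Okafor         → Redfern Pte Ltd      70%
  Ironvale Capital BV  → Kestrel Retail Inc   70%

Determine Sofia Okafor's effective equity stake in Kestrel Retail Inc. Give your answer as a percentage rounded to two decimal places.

Sofia reaches Kestrel along 2 paths.
Via Redfern: 70% × 25% = 17.5%.
Via Ironvale: 100% × 70% = 70%.
Total: 17.5% + 70% = 87.5%.
Rounded: 87.50%.

87.50%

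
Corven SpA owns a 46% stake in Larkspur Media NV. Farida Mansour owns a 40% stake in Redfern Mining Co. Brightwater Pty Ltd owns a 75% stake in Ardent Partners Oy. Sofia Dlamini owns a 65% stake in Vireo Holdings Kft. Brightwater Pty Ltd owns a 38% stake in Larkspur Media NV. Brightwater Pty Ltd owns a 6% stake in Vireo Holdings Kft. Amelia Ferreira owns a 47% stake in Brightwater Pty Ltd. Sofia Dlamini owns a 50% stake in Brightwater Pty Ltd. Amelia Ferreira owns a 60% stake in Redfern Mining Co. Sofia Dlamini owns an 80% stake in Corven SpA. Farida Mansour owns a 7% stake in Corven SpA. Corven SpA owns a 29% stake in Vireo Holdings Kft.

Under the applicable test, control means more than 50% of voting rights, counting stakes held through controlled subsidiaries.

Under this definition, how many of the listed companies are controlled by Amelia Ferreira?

Amelia holds 60% of Redfern, so Amelia controls Redfern.
No other company's threshold is met.
Amelia controls 1 company.

1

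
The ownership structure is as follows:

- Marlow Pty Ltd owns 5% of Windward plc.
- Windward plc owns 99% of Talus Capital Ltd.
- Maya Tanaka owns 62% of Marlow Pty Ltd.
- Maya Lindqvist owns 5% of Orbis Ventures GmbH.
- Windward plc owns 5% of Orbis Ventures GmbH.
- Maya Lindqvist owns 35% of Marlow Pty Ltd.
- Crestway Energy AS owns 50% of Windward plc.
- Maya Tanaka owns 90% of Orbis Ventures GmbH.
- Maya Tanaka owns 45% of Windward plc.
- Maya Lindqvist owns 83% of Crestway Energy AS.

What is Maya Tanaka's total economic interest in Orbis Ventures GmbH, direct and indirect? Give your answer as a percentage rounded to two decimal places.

92.41%

Maya Tanaka reaches Orbis along 3 paths.
Via Windward: 45% × 5% = 2.25%.
Via Marlow → Windward: 62% × 5% × 5% = 0.155%.
Direct stake: 90% = 90%.
Total: 2.25% + 0.155% + 90% = 92.405%.
Rounded: 92.41%.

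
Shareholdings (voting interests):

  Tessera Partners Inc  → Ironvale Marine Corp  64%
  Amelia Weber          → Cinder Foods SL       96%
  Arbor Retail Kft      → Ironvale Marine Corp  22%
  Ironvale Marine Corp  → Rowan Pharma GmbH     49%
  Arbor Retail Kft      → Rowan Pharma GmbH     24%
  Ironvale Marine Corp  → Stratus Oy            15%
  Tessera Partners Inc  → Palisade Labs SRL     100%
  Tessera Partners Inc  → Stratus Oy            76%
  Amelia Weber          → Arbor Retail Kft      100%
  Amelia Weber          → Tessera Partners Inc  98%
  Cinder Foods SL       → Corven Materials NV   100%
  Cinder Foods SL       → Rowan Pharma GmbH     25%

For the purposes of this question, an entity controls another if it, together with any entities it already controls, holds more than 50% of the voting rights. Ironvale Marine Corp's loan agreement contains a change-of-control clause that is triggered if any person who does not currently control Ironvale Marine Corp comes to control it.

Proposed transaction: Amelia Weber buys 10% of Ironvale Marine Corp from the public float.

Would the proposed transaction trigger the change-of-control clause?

The purchase changes only Amelia's holdings, so Amelia is the only person who could newly come to control Ironvale.
Amelia holds 98% of Tessera, so Amelia controls Tessera.
Amelia holds 100% of Arbor, so Amelia controls Arbor.
Tessera and Arbor together hold 64% + 22% = 86% of Ironvale, so Amelia controls Ironvale.
So Amelia already controls Ironvale before the transaction.
After the purchase, Amelia holds 10% of Ironvale directly.
Amelia controlled Ironvale already, so this is not a new person acquiring control; every other person's position is unchanged or reduced.
No new person acquires control, so the clause is not triggered.

No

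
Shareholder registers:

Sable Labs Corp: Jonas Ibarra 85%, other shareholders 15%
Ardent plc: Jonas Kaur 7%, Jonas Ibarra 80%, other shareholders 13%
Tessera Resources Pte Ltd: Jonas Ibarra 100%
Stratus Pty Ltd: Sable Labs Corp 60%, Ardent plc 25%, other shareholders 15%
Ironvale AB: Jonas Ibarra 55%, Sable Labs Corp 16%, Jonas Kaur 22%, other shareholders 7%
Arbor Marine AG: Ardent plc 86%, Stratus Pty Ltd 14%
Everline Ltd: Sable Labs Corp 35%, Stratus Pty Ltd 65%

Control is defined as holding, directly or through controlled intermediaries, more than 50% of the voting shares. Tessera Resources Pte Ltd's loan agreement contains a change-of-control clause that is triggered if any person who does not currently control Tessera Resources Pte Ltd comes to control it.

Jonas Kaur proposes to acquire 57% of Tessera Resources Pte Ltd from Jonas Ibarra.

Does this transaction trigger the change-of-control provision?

The purchase adds only to Jonas Kaur's holdings (Jonas Ibarra's stake shrinks), so Jonas Kaur is the only person who could newly come to control Tessera.
Jonas Kaur's largest direct stake is 22% in Ironvale, which does not meet the threshold, so Jonas Kaur controls no company.
Neither Jonas Kaur nor any entity Jonas Kaur controls holds any voting interest in Tessera.
So before the transaction, Jonas Kaur does not control Tessera.
After the purchase, Jonas Kaur holds 57% of Tessera directly, and Jonas Ibarra's stake falls to 43%.
Jonas Kaur holds 57% of Tessera, so Jonas Kaur controls Tessera.
Jonas Kaur did not control Tessera before and does after, so the clause is triggered.

Yes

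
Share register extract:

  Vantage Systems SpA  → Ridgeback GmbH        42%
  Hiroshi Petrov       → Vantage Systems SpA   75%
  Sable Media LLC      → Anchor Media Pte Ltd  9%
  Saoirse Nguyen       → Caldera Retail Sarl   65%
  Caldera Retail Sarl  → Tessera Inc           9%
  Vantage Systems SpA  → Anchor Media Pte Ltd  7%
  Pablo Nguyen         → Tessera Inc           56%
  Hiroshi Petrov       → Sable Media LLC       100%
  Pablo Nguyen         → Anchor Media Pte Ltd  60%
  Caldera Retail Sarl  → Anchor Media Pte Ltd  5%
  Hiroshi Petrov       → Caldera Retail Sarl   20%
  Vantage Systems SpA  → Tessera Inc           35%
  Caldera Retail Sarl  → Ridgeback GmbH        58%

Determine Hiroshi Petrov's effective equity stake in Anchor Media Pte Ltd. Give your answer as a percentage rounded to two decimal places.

Hiroshi reaches Anchor along 3 paths.
Via Vantage: 75% × 7% = 5.25%.
Via Caldera: 20% × 5% = 1%.
Via Sable: 100% × 9% = 9%.
Total: 5.25% + 1% + 9% = 15.25%.

15.25%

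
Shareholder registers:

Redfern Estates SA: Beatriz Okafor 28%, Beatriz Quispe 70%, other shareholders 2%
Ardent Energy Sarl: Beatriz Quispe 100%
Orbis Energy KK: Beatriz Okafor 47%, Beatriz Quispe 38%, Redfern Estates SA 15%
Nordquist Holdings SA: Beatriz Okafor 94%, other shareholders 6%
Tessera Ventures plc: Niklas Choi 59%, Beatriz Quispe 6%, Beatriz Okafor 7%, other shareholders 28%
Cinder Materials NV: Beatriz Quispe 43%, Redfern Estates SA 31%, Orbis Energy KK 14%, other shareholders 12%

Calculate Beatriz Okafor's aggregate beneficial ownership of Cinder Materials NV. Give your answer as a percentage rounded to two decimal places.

Beatriz Okafor reaches Cinder along 3 paths.
Via Redfern: 28% × 31% = 8.68%.
Via Orbis: 47% × 14% = 6.58%.
Via Redfern → Orbis: 28% × 15% × 14% = 0.588%.
Total: 8.68% + 6.58% + 0.588% = 15.848%.
Rounded: 15.85%.

15.85%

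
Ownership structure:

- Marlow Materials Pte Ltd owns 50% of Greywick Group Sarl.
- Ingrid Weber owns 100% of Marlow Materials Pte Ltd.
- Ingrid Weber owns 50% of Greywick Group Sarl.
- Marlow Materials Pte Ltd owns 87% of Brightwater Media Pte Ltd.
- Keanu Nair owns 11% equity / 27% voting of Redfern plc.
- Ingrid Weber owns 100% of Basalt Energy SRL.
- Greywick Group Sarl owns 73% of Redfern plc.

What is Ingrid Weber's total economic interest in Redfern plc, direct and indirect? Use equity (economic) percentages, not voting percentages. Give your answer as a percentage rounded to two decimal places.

Ingrid reaches Redfern along 2 paths.
Via Marlow → Greywick: 100% × 50% × 73% = 36.5%.
Via Greywick: 50% × 73% = 36.5%.
Total: 36.5% + 36.5% = 73%.
Rounded: 73.00%.

73.00%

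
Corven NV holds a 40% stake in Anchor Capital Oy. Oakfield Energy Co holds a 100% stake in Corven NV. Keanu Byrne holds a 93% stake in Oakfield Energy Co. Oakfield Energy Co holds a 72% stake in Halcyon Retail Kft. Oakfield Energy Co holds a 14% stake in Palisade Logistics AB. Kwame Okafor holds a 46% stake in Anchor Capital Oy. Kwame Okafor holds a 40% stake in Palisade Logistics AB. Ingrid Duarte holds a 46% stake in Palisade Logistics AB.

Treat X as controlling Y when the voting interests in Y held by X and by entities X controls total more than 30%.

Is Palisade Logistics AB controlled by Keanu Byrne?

Keanu holds 93% of Oakfield, so Keanu controls Oakfield.
Oakfield holds 100% of Corven, so Keanu controls Corven.
Oakfield holds 72% of Halcyon, so Keanu controls Halcyon.
Corven holds 40% of Anchor, so Keanu controls Anchor.
In Palisade, Keanu's side holds only 14%, not > 30%.
So Keanu does not control Palisade.

No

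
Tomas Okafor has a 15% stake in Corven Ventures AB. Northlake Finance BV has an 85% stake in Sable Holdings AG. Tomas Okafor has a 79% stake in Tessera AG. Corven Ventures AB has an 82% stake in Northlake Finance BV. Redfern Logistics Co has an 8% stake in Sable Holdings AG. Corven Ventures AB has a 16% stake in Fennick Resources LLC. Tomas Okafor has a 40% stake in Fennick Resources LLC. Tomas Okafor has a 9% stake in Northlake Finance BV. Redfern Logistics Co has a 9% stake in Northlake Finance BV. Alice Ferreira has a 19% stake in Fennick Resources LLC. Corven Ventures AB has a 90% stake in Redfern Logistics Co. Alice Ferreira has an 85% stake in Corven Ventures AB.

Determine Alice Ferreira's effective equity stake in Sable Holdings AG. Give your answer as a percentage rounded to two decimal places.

71.22%

Alice reaches Sable along 3 paths.
Via Corven → Redfern: 85% × 90% × 8% = 6.12%.
Via Corven → Northlake: 85% × 82% × 85% = 59.245%.
Via Corven → Redfern → Northlake: 85% × 90% × 9% × 85% = 5.85225%.
Total: 6.12% + 59.245% + 5.85225% = 71.21725%.
Rounded: 71.22%.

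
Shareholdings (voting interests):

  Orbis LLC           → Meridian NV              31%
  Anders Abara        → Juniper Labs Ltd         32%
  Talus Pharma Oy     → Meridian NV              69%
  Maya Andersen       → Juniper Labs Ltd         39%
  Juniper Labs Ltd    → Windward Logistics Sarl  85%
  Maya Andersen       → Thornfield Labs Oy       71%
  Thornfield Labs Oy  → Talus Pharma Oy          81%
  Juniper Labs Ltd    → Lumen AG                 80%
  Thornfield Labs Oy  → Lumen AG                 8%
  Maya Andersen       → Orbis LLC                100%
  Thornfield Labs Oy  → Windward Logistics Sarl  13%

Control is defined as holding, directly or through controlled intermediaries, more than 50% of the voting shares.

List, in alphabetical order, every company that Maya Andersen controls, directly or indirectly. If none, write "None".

Meridian NV, Orbis LLC, Talus Pharma Oy, Thornfield Labs Oy

Maya holds 71% of Thornfield, so Maya controls Thornfield.
Maya holds 100% of Orbis, so Maya controls Orbis.
Thornfield holds 81% of Talus, so Maya controls Talus.
Talus and Orbis together hold 69% + 31% = 100% of Meridian, so Maya controls Meridian.
No other company's threshold is met.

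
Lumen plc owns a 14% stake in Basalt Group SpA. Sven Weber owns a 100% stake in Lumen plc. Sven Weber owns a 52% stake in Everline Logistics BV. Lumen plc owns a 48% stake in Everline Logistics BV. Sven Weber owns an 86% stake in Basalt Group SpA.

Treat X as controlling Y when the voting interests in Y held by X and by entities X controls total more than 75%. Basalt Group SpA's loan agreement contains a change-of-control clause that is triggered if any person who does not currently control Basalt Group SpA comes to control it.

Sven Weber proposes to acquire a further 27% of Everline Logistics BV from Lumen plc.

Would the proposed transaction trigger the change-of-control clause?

No

The purchase adds only to Sven's holdings (Lumen's stake shrinks), so Sven is the only person who could newly come to control Basalt.
Sven holds 100% of Lumen, so Sven controls Lumen.
Lumen and Sven together hold 14% + 86% = 100% of Basalt, so Sven controls Basalt.
So Sven already controls Basalt before the transaction.
After the purchase, Sven's direct stake in Everline rises to 52% + 27% = 79%, and Lumen's stake falls to 21%.
Sven controlled Basalt already, so this is not a new person acquiring control; every other person's position is unchanged or reduced.
No new person acquires control, so the clause is not triggered.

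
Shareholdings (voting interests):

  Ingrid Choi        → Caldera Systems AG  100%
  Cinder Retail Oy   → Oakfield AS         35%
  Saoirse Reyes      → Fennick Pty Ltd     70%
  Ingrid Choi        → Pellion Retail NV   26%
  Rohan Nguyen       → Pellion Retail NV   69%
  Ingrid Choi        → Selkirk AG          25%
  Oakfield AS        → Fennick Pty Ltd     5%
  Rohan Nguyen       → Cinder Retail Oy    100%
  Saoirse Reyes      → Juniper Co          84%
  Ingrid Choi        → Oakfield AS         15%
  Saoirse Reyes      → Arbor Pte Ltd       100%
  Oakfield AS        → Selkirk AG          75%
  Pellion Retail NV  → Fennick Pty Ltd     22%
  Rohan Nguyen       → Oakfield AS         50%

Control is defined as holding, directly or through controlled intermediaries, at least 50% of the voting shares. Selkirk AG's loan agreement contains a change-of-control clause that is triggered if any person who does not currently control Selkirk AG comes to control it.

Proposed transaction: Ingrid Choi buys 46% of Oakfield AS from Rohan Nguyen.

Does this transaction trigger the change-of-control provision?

Yes

The purchase adds only to Ingrid's holdings (Rohan's stake shrinks), so Ingrid is the only person who could newly come to control Selkirk.
Ingrid holds 100% of Caldera, so Ingrid controls Caldera.
In Selkirk, Ingrid's side holds only 25%, not ≥ 50%.
So before the transaction, Ingrid does not control Selkirk.
After the purchase, Ingrid's direct stake in Oakfield rises to 15% + 46% = 61%, and Rohan's stake falls to 4%.
Ingrid holds 61% of Oakfield, so Ingrid controls Oakfield.
Ingrid and Oakfield together hold 25% + 75% = 100% of Selkirk, so Ingrid controls Selkirk.
Ingrid did not control Selkirk before and does after, so the clause is triggered.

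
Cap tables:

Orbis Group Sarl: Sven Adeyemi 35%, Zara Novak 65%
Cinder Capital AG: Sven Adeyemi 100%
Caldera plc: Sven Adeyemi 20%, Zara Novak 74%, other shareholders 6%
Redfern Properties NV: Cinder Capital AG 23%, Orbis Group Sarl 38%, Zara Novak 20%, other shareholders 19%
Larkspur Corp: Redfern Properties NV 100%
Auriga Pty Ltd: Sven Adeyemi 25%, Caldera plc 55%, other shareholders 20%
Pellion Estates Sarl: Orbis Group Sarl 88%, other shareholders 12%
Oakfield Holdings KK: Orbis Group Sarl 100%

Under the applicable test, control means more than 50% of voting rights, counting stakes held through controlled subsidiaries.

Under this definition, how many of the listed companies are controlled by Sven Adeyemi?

1

Sven holds 100% of Cinder, so Sven controls Cinder.
No other company's threshold is met.
Sven controls 1 company.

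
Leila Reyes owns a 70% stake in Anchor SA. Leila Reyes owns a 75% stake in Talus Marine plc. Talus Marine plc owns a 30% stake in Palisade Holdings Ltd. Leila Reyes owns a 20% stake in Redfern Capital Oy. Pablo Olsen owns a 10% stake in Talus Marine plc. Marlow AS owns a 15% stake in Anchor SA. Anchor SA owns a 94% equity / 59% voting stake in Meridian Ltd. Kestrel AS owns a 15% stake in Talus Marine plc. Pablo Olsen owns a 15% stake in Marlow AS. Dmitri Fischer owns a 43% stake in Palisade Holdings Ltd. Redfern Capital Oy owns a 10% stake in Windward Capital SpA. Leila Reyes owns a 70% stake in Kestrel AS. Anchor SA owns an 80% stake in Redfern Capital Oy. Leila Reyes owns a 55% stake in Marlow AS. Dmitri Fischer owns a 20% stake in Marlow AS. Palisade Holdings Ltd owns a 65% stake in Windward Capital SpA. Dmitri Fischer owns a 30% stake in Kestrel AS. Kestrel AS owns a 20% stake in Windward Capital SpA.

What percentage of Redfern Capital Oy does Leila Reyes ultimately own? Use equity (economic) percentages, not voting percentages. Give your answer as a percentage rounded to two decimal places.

82.60%

Leila reaches Redfern along 3 paths.
Direct stake: 20% = 20%.
Via Anchor: 70% × 80% = 56%.
Via Marlow → Anchor: 55% × 15% × 80% = 6.6%.
Total: 20% + 56% + 6.6% = 82.6%.
Rounded: 82.60%.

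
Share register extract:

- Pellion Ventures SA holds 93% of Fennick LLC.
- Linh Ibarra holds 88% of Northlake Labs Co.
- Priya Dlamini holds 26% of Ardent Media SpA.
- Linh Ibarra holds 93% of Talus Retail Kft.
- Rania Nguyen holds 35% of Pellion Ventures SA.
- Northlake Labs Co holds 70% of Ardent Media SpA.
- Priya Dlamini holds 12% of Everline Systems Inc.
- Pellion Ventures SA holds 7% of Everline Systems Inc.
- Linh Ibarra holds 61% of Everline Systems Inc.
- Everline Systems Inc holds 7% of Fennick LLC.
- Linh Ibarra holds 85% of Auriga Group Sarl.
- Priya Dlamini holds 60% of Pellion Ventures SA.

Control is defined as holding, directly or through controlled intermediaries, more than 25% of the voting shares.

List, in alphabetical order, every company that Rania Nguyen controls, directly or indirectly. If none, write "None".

Rania holds 35% of Pellion, so Rania controls Pellion.
Pellion holds 93% of Fennick, so Rania controls Fennick.
No other company's threshold is met.

Fennick LLC, Pellion Ventures SA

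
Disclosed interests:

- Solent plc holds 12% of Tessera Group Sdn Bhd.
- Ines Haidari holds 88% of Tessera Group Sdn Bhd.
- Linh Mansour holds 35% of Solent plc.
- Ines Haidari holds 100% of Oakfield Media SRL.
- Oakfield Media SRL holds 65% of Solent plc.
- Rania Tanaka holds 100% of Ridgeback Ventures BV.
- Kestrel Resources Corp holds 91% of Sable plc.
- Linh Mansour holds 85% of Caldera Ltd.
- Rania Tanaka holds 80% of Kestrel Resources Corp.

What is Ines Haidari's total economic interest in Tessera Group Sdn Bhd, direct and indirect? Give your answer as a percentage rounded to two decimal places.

Ines reaches Tessera along 2 paths.
Via Oakfield → Solent: 100% × 65% × 12% = 7.8%.
Direct stake: 88% = 88%.
Total: 7.8% + 88% = 95.8%.
Rounded: 95.80%.

95.80%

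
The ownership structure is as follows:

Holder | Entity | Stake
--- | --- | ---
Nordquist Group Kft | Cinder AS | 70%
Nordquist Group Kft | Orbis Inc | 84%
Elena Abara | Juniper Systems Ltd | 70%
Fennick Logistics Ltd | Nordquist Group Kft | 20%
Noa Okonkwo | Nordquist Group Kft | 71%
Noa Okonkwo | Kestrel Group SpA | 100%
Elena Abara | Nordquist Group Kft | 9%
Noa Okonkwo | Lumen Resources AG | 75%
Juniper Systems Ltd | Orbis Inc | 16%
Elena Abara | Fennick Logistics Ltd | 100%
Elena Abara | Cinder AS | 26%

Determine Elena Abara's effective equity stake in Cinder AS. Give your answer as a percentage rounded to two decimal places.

Elena reaches Cinder along 3 paths.
Direct stake: 26% = 26%.
Via Fennick → Nordquist: 100% × 20% × 70% = 14%.
Via Nordquist: 9% × 70% = 6.3%.
Total: 26% + 14% + 6.3% = 46.3%.
Rounded: 46.30%.

46.30%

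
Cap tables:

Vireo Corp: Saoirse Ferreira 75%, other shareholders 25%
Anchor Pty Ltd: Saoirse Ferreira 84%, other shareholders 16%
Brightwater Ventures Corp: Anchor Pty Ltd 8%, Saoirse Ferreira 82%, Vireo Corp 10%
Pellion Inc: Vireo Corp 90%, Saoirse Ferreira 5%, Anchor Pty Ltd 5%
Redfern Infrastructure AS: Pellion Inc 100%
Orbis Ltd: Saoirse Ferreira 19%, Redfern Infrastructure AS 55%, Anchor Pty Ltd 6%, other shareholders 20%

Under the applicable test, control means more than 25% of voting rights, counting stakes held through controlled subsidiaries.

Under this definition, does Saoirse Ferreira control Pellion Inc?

Yes

Saoirse holds 75% of Vireo, so Saoirse controls Vireo.
Saoirse holds 84% of Anchor, so Saoirse controls Anchor.
Vireo and Saoirse and Anchor together hold 90% + 5% + 5% = 100% of Pellion, so Saoirse controls Pellion.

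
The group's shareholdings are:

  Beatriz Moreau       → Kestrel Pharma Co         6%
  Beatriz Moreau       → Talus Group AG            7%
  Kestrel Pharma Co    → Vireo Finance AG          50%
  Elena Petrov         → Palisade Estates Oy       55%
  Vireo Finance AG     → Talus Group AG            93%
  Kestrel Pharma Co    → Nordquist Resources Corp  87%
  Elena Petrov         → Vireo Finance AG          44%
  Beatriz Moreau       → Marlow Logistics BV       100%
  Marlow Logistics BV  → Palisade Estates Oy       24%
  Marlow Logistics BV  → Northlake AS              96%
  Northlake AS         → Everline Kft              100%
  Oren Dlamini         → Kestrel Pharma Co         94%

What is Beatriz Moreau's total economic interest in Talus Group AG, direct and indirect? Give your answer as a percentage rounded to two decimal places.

Beatriz reaches Talus along 2 paths.
Via Kestrel → Vireo: 6% × 50% × 93% = 2.79%.
Direct stake: 7% = 7%.
Total: 2.79% + 7% = 9.79%.

9.79%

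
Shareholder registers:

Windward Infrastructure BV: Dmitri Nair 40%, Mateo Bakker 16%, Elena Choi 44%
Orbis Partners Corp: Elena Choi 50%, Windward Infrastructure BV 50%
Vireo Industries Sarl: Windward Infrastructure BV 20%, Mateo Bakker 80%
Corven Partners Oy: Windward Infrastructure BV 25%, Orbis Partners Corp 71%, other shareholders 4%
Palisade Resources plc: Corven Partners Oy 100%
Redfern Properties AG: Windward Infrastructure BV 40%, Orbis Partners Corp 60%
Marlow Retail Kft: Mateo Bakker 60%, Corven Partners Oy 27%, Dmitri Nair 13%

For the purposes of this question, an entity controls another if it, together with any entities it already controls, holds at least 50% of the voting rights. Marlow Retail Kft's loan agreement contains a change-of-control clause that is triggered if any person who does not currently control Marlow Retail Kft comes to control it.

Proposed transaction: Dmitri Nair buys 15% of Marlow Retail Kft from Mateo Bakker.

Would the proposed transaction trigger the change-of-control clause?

No

The purchase adds only to Dmitri's holdings (Mateo's stake shrinks), so Dmitri is the only person who could newly come to control Marlow.
Dmitri's largest direct stake is 40% in Windward, which does not meet the threshold, so Dmitri controls no company.
In Marlow, Dmitri's side holds only 13%, not ≥ 50%.
So before the transaction, Dmitri does not control Marlow.
After the purchase, Dmitri's direct stake in Marlow rises to 13% + 15% = 28%, and Mateo's stake falls to 45%.
After the transaction, Dmitri's side holds 28% of Marlow, not ≥ 50%, so Dmitri still does not control Marlow.
No new person acquires control, so the clause is not triggered.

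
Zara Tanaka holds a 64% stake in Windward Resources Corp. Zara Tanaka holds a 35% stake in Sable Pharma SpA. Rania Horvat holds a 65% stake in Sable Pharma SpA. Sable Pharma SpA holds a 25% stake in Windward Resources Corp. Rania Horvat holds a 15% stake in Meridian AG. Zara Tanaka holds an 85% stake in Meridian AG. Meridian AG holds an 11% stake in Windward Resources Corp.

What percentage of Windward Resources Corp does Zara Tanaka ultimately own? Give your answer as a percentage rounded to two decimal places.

82.10%

Zara reaches Windward along 3 paths.
Direct stake: 64% = 64%.
Via Meridian: 85% × 11% = 9.35%.
Via Sable: 35% × 25% = 8.75%.
Total: 64% + 9.35% + 8.75% = 82.1%.
Rounded: 82.10%.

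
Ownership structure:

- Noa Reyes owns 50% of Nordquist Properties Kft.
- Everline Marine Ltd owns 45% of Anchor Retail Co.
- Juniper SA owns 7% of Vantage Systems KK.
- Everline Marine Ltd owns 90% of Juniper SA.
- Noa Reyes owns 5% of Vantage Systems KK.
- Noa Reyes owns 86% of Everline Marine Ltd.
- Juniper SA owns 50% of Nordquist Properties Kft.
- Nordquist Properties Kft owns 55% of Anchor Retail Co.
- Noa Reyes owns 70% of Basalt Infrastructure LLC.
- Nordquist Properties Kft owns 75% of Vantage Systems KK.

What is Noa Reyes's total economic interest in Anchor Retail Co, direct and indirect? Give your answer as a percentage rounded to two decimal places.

Noa reaches Anchor along 3 paths.
Via Everline → Juniper → Nordquist: 86% × 90% × 50% × 55% = 21.285%.
Via Nordquist: 50% × 55% = 27.5%.
Via Everline: 86% × 45% = 38.7%.
Total: 21.285% + 27.5% + 38.7% = 87.485%.
Rounded: 87.49%.

87.49%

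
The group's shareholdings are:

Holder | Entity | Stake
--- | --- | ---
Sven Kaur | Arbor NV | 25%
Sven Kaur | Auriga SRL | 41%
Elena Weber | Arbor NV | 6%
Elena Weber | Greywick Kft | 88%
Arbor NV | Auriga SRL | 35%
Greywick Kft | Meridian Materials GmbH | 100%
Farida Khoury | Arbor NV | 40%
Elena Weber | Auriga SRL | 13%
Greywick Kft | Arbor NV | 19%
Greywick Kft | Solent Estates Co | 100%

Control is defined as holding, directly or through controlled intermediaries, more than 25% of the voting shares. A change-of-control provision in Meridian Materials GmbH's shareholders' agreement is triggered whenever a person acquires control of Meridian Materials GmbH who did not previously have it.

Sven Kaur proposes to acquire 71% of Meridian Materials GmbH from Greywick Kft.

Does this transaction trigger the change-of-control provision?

The purchase adds only to Sven's holdings (Greywick's stake shrinks), so Sven is the only person who could newly come to control Meridian.
Sven holds 41% of Auriga, so Sven controls Auriga.
Neither Sven nor any entity Sven controls holds any voting interest in Meridian.
So before the transaction, Sven does not control Meridian.
After the purchase, Sven holds 71% of Meridian directly, and Greywick's stake falls to 29%.
Sven holds 71% of Meridian, so Sven controls Meridian.
Sven did not control Meridian before and does after, so the clause is triggered.

Yes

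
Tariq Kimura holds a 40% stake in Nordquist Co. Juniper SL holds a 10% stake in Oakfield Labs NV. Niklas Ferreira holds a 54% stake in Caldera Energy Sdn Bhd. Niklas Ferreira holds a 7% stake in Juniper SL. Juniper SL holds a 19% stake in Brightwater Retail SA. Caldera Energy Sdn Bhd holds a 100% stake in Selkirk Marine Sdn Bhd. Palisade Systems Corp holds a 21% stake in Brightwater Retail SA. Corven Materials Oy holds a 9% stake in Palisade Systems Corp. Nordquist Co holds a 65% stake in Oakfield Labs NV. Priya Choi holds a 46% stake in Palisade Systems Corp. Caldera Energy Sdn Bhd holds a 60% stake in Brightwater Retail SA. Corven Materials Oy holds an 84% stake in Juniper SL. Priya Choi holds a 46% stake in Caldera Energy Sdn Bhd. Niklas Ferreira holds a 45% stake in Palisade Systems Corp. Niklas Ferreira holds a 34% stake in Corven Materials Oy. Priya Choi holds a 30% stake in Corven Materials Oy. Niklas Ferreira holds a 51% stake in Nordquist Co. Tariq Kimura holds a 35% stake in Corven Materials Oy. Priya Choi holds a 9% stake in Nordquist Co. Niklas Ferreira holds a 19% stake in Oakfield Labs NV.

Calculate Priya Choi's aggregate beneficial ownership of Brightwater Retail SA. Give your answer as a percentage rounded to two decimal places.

42.62%

Priya reaches Brightwater along 4 paths.
Via Caldera: 46% × 60% = 27.6%.
Via Corven → Juniper: 30% × 84% × 19% = 4.788%.
Via Corven → Palisade: 30% × 9% × 21% = 0.567%.
Via Palisade: 46% × 21% = 9.66%.
Total: 27.6% + 4.788% + 0.567% + 9.66% = 42.615%.
Rounded: 42.62%.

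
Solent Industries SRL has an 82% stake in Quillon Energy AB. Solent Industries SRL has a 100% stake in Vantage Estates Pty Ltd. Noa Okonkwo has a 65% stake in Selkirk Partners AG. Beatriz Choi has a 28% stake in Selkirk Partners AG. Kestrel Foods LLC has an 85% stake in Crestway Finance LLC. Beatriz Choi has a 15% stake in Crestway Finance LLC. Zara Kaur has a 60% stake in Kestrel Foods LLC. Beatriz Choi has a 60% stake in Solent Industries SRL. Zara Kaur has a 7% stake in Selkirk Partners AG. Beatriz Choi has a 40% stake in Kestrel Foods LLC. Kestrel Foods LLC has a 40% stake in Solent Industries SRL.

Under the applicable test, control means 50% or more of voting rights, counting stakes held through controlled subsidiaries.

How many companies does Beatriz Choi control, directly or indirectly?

Beatriz holds 60% of Solent, so Beatriz controls Solent.
Solent holds 82% of Quillon, so Beatriz controls Quillon.
Solent holds 100% of Vantage, so Beatriz controls Vantage.
No other company's threshold is met.
Beatriz controls 3 companies.

3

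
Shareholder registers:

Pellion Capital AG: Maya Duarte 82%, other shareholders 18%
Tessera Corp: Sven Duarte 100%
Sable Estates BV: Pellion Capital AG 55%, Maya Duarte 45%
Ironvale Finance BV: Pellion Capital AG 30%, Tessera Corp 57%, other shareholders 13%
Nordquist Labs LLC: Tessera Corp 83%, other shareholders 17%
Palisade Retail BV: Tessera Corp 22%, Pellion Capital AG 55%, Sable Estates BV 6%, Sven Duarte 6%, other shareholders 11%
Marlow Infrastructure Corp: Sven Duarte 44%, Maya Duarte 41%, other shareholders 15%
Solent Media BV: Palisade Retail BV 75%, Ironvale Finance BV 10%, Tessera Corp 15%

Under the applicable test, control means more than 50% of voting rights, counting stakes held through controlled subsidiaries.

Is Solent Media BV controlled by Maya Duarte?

Yes

Maya holds 82% of Pellion, so Maya controls Pellion.
Pellion and Maya together hold 55% + 45% = 100% of Sable, so Maya controls Sable.
Pellion and Sable together hold 55% + 6% = 61% of Palisade, so Maya controls Palisade.
Palisade holds 75% of Solent, so Maya controls Solent.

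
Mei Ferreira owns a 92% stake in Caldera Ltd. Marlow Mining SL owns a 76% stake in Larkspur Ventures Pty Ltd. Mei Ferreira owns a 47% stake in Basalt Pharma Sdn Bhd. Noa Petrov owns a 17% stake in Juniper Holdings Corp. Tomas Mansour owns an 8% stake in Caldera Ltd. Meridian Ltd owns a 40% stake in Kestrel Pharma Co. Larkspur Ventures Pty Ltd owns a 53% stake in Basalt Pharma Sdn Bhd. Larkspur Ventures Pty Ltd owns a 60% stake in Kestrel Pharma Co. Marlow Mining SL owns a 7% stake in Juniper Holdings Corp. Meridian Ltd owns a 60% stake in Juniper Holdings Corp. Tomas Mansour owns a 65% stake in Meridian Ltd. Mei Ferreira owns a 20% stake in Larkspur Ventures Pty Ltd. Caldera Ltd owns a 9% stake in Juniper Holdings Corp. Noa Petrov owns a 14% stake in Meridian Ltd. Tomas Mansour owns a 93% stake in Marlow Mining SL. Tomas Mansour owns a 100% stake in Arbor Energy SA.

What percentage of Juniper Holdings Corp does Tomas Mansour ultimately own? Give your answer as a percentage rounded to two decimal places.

Tomas reaches Juniper along 3 paths.
Via Caldera: 8% × 9% = 0.72%.
Via Meridian: 65% × 60% = 39%.
Via Marlow: 93% × 7% = 6.51%.
Total: 0.72% + 39% + 6.51% = 46.23%.

46.23%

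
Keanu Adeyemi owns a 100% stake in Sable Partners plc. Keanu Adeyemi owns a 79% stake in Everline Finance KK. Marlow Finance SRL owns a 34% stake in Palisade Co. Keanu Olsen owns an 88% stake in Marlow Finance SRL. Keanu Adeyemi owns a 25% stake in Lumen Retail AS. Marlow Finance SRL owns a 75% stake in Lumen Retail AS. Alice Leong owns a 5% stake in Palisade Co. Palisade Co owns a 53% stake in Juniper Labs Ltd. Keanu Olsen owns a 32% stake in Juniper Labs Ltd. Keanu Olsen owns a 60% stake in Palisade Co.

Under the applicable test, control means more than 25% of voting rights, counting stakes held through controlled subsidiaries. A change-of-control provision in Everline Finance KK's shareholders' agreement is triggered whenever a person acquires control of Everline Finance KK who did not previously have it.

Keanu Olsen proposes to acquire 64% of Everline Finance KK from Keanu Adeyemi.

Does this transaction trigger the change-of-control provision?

The purchase adds only to Keanu Olsen's holdings (Keanu Adeyemi's stake shrinks), so Keanu Olsen is the only person who could newly come to control Everline.
Keanu Olsen holds 88% of Marlow, so Keanu Olsen controls Marlow.
Marlow and Keanu Olsen together hold 34% + 60% = 94% of Palisade, so Keanu Olsen controls Palisade.
Marlow holds 75% of Lumen, so Keanu Olsen controls Lumen.
Keanu Olsen and Palisade together hold 32% + 53% = 85% of Juniper, so Keanu Olsen controls Juniper.
Neither Keanu Olsen nor any entity Keanu Olsen controls holds any voting interest in Everline.
So before the transaction, Keanu Olsen does not control Everline.
After the purchase, Keanu Olsen holds 64% of Everline directly, and Keanu Adeyemi's stake falls to 15%.
Keanu Olsen holds 64% of Everline, so Keanu Olsen controls Everline.
Keanu Olsen did not control Everline before and does after, so the clause is triggered.

Yes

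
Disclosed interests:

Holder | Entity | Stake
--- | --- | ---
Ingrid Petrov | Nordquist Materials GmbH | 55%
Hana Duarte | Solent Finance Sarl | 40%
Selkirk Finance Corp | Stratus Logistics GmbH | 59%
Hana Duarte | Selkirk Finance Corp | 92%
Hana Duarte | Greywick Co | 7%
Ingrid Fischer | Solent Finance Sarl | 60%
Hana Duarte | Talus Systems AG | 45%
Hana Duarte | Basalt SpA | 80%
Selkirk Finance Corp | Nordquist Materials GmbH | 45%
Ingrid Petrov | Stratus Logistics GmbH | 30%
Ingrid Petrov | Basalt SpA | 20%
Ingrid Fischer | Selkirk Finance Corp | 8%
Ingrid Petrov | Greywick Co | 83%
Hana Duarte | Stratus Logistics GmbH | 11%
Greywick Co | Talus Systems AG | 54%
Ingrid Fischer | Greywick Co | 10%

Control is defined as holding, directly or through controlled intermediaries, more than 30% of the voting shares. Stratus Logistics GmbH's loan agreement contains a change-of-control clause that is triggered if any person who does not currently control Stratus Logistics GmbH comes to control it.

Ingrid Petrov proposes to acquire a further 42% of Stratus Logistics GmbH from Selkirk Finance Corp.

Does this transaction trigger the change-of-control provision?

Yes

The purchase adds only to Ingrid Petrov's holdings (Selkirk's stake shrinks), so Ingrid Petrov is the only person who could newly come to control Stratus.
Ingrid Petrov holds 83% of Greywick, so Ingrid Petrov controls Greywick.
Ingrid Petrov holds 55% of Nordquist, so Ingrid Petrov controls Nordquist.
Greywick holds 54% of Talus, so Ingrid Petrov controls Talus.
In Stratus, Ingrid Petrov's side holds only 30%, not > 30%.
So before the transaction, Ingrid Petrov does not control Stratus.
After the purchase, Ingrid Petrov's direct stake in Stratus rises to 30% + 42% = 72%, and Selkirk's stake falls to 17%.
Ingrid Petrov holds 72% of Stratus, so Ingrid Petrov controls Stratus.
Ingrid Petrov did not control Stratus before and does after, so the clause is triggered.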